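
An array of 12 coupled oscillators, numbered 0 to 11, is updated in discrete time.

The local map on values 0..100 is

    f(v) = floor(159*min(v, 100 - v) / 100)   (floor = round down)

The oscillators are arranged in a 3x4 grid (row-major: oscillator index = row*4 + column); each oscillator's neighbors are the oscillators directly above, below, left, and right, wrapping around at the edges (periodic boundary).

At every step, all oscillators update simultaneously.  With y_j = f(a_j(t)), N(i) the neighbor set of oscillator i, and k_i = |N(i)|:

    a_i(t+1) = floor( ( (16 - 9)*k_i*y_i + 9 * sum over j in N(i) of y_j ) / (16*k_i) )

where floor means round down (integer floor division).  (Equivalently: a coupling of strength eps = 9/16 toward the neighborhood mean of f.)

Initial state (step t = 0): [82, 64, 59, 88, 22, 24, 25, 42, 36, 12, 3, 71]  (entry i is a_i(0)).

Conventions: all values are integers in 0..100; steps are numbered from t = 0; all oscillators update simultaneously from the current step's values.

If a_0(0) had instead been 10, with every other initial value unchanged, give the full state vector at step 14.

Simulating step by step:
t=0: [10, 64, 59, 88, 22, 24, 25, 42, 36, 12, 3, 71]
t=1: [30, 44, 45, 35, 39, 37, 41, 48, 40, 30, 25, 40]
t=2: [55, 61, 63, 60, 61, 59, 62, 67, 58, 52, 51, 60]
t=3: [66, 65, 62, 61, 62, 65, 61, 57, 67, 71, 69, 63]
t=4: [55, 54, 58, 60, 58, 55, 59, 63, 53, 49, 53, 57]
t=5: [69, 72, 67, 64, 67, 70, 66, 62, 72, 74, 71, 67]
t=6: [49, 45, 51, 54, 50, 47, 52, 56, 46, 43, 48, 51]
t=7: [75, 72, 75, 74, 75, 73, 74, 73, 74, 71, 75, 74]
t=8: [40, 42, 40, 40, 40, 42, 40, 41, 41, 43, 40, 40]
t=9: [63, 65, 63, 63, 63, 65, 63, 63, 64, 66, 63, 63]
t=10: [57, 55, 57, 58, 57, 55, 57, 58, 57, 55, 57, 57]
t=11: [68, 70, 68, 66, 68, 70, 68, 66, 68, 70, 68, 67]
t=12: [50, 47, 50, 52, 50, 47, 50, 52, 49, 47, 49, 52]
t=13: [77, 75, 77, 76, 77, 75, 77, 76, 77, 74, 77, 76]
t=14: [36, 38, 36, 37, 36, 38, 36, 37, 36, 39, 36, 37]

Answer: [36, 38, 36, 37, 36, 38, 36, 37, 36, 39, 36, 37]
Key observation: This trace re-runs the system from the modified initial state.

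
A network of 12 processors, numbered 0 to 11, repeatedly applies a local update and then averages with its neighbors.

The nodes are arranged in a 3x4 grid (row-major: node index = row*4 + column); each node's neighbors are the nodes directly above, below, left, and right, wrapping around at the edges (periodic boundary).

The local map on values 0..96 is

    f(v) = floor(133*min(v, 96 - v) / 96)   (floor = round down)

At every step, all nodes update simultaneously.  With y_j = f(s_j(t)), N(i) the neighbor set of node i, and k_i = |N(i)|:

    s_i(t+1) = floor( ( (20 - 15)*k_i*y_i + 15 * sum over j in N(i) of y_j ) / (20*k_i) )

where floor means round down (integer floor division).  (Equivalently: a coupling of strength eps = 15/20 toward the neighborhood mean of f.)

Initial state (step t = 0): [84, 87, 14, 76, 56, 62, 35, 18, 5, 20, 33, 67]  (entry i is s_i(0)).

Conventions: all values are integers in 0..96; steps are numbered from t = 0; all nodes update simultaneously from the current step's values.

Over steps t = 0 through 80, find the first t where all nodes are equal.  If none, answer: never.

Simulating step by step:
t=0: [84, 87, 14, 76, 56, 62, 35, 18, 5, 20, 33, 67]  (not all equal)
t=1: [22, 23, 29, 25, 31, 38, 37, 37, 27, 27, 36, 29]  (not all equal)
t=2: [34, 37, 40, 38, 42, 43, 48, 44, 37, 40, 43, 42]  (not all equal)
t=3: [51, 53, 56, 54, 55, 57, 60, 58, 53, 55, 58, 56]  (not all equal)
t=4: [59, 57, 54, 56, 56, 54, 52, 53, 57, 56, 53, 55]  (not all equal)
t=5: [53, 55, 57, 55, 55, 56, 58, 57, 54, 55, 57, 56]  (not all equal)
t=6: [57, 56, 54, 55, 56, 55, 53, 54, 56, 55, 54, 55]  (not all equal)
t=7: [54, 55, 57, 56, 55, 56, 57, 56, 55, 56, 57, 56]  (not all equal)
t=8: [56, 55, 54, 55, 56, 55, 54, 55, 56, 55, 54, 55]  (not all equal)
t=9: [55, 56, 57, 56, 55, 56, 57, 56, 55, 56, 57, 56]  (not all equal)
t=10: [55, 55, 54, 55, 55, 55, 54, 55, 55, 55, 54, 55]  (not all equal)
t=11: [56, 56, 57, 56, 56, 56, 57, 56, 56, 56, 57, 56]  (not all equal)
t=12: [55, 54, 54, 54, 55, 54, 54, 54, 55, 54, 54, 54]  (not all equal)
t=13: [56, 57, 58, 57, 56, 57, 58, 57, 56, 57, 58, 57]  (not all equal)
t=14: [54, 53, 52, 53, 54, 53, 52, 53, 54, 53, 52, 53]  (not all equal)
t=15: [58, 59, 59, 59, 58, 59, 59, 59, 58, 59, 59, 59]  (not all equal)
t=16: [51, 51, 51, 51, 51, 51, 51, 51, 51, 51, 51, 51]  (all equal)

Answer: 16
Key observation: Synchronization is absorbing here: once all nodes are equal they stay equal, and step 16 is the first all-equal step.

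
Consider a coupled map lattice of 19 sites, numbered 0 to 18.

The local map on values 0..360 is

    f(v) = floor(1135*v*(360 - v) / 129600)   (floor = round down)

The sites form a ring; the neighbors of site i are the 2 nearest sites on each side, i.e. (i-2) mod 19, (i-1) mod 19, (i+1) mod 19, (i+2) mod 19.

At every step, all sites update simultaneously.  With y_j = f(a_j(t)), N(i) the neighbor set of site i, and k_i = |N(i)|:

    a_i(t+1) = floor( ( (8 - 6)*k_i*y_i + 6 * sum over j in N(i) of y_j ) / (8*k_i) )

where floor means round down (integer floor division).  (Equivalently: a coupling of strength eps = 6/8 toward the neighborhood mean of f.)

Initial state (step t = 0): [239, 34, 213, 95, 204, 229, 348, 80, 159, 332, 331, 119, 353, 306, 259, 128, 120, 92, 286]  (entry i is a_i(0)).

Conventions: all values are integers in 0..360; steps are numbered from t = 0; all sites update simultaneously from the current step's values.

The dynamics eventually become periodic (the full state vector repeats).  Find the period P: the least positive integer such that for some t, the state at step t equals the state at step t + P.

Simulating step by step:
t=0: [239, 34, 213, 95, 204, 229, 348, 80, 159, 332, 331, 119, 353, 306, 259, 128, 120, 92, 286]
t=1: [207, 199, 227, 225, 218, 202, 199, 172, 144, 172, 139, 124, 138, 178, 184, 222, 229, 231, 199]
t=2: [272, 273, 271, 271, 271, 276, 277, 279, 277, 273, 269, 270, 271, 272, 273, 271, 270, 268, 272]
t=3: [210, 209, 210, 208, 207, 204, 202, 201, 204, 206, 209, 210, 210, 210, 210, 211, 211, 211, 210]
t=4: [275, 275, 275, 276, 277, 277, 278, 278, 277, 277, 276, 275, 275, 275, 275, 275, 275, 275, 275]
t=5: [204, 203, 203, 202, 201, 200, 200, 200, 200, 201, 202, 203, 203, 204, 204, 204, 204, 204, 204]
t=6: [278, 278, 278, 279, 279, 279, 279, 279, 279, 279, 279, 278, 278, 278, 278, 278, 278, 278, 278]
t=7: [199, 198, 198, 197, 197, 197, 197, 197, 197, 197, 197, 198, 198, 199, 199, 199, 199, 199, 199]
t=8: [280, 280, 280, 280, 280, 281, 281, 281, 281, 280, 280, 280, 280, 280, 280, 280, 280, 280, 280]
t=9: [196, 196, 196, 195, 195, 194, 194, 194, 194, 195, 195, 196, 196, 196, 196, 196, 196, 196, 196]
t=10: [281, 281, 281, 281, 281, 281, 281, 281, 281, 281, 281, 281, 281, 281, 281, 281, 281, 281, 281]
t=11: [194, 194, 194, 194, 194, 194, 194, 194, 194, 194, 194, 194, 194, 194, 194, 194, 194, 194, 194]
t=12: [282, 282, 282, 282, 282, 282, 282, 282, 282, 282, 282, 282, 282, 282, 282, 282, 282, 282, 282]
t=13: [192, 192, 192, 192, 192, 192, 192, 192, 192, 192, 192, 192, 192, 192, 192, 192, 192, 192, 192]
t=14: [282, 282, 282, 282, 282, 282, 282, 282, 282, 282, 282, 282, 282, 282, 282, 282, 282, 282, 282]

Answer: 2
Key observation: The state at step 12, [282, 282, 282, 282, 282, 282, 282, 282, 282, 282, 282, 282, 282, 282, 282, 282, 282, 282, 282], reappears at step 14 — and no state repeats earlier — so the cycle the system enters has period 2.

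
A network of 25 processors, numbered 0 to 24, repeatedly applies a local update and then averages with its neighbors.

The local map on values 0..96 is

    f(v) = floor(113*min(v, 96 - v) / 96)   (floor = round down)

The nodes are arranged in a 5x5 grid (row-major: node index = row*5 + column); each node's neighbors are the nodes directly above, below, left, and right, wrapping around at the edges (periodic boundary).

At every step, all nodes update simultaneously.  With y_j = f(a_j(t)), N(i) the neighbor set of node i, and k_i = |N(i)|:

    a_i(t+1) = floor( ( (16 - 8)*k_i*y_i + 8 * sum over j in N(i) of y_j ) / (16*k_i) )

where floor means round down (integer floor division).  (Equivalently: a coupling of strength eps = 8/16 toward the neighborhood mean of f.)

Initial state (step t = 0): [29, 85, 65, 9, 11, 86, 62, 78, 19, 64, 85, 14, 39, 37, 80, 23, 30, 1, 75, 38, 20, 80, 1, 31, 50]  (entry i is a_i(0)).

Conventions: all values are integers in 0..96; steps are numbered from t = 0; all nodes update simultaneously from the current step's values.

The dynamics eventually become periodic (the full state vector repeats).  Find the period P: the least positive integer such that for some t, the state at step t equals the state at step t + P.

Answer: 4
Key observation: The state at step 15, [55, 55, 55, 55, 55, 55, 55, 55, 55, 55, 55, 55, 55, 55, 55, 55, 55, 55, 55, 55, 55, 55, 55, 55, 55], reappears at step 19 — and no state repeats earlier — so the cycle the system enters has period 4.

Derivation:
t=0: [29, 85, 65, 9, 11, 86, 62, 78, 19, 64, 85, 14, 39, 37, 80, 23, 30, 1, 75, 38, 20, 80, 1, 31, 50]
t=1: [24, 22, 23, 18, 22, 20, 27, 28, 24, 26, 15, 24, 32, 35, 26, 27, 25, 13, 27, 37, 28, 17, 11, 29, 41]
t=2: [27, 25, 24, 24, 28, 24, 29, 31, 29, 28, 22, 28, 33, 36, 31, 30, 26, 21, 32, 39, 31, 22, 18, 31, 40]
t=3: [31, 29, 28, 30, 33, 29, 32, 34, 34, 32, 28, 31, 35, 39, 36, 34, 29, 27, 36, 41, 35, 27, 24, 34, 42]
t=4: [36, 34, 33, 36, 38, 34, 36, 38, 39, 37, 35, 36, 39, 43, 41, 39, 34, 33, 41, 45, 40, 32, 30, 39, 45]
t=5: [42, 39, 39, 42, 44, 41, 41, 43, 44, 43, 42, 42, 44, 48, 47, 45, 40, 40, 47, 50, 45, 38, 37, 44, 49]
t=6: [49, 45, 45, 49, 50, 48, 48, 49, 51, 50, 50, 48, 50, 54, 53, 51, 47, 48, 53, 54, 51, 45, 44, 50, 53]
t=7: [54, 52, 52, 54, 53, 55, 55, 54, 52, 53, 53, 55, 54, 50, 50, 52, 54, 54, 51, 49, 52, 52, 52, 52, 51]
t=8: [49, 50, 50, 49, 50, 48, 48, 49, 50, 50, 50, 48, 49, 52, 53, 51, 49, 49, 52, 53, 50, 50, 50, 51, 51]
t=9: [54, 54, 54, 54, 54, 55, 55, 54, 53, 53, 53, 55, 54, 51, 51, 52, 54, 54, 51, 50, 53, 54, 53, 52, 52]
t=10: [49, 48, 49, 49, 49, 48, 48, 49, 50, 49, 49, 48, 49, 51, 51, 50, 49, 49, 51, 52, 50, 49, 49, 50, 51]
t=11: [55, 55, 55, 54, 54, 55, 55, 55, 54, 54, 54, 55, 54, 52, 52, 53, 55, 54, 52, 51, 54, 55, 54, 53, 52]
t=12: [48, 48, 48, 49, 49, 48, 48, 48, 49, 49, 49, 48, 49, 50, 50, 49, 48, 49, 50, 51, 49, 48, 48, 50, 50]
t=13: [55, 56, 55, 55, 55, 55, 56, 55, 55, 55, 55, 55, 55, 54, 54, 54, 55, 55, 53, 53, 55, 55, 55, 54, 54]
t=14: [47, 47, 47, 48, 48, 47, 47, 47, 48, 48, 48, 47, 48, 48, 48, 48, 48, 48, 49, 49, 48, 47, 48, 48, 48]
t=15: [55, 55, 55, 55, 55, 55, 55, 55, 55, 55, 55, 55, 55, 55, 55, 55, 55, 55, 55, 55, 55, 55, 55, 55, 55]
t=16: [48, 48, 48, 48, 48, 48, 48, 48, 48, 48, 48, 48, 48, 48, 48, 48, 48, 48, 48, 48, 48, 48, 48, 48, 48]
t=17: [56, 56, 56, 56, 56, 56, 56, 56, 56, 56, 56, 56, 56, 56, 56, 56, 56, 56, 56, 56, 56, 56, 56, 56, 56]
t=18: [47, 47, 47, 47, 47, 47, 47, 47, 47, 47, 47, 47, 47, 47, 47, 47, 47, 47, 47, 47, 47, 47, 47, 47, 47]
t=19: [55, 55, 55, 55, 55, 55, 55, 55, 55, 55, 55, 55, 55, 55, 55, 55, 55, 55, 55, 55, 55, 55, 55, 55, 55]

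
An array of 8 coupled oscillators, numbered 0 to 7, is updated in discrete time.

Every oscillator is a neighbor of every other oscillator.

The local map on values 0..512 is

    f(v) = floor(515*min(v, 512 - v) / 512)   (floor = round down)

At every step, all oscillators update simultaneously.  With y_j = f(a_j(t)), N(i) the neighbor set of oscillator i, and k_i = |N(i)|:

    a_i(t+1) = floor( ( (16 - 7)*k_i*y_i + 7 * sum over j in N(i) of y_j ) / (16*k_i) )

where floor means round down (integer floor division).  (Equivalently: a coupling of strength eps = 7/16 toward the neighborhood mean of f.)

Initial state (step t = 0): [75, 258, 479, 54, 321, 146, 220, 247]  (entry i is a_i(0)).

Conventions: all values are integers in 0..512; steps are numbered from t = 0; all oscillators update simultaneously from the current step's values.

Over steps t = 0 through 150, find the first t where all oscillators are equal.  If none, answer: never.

Simulating step by step:
t=0: [75, 258, 479, 54, 321, 146, 220, 247]  (not all equal)
t=1: [114, 204, 93, 103, 172, 149, 187, 200]  (not all equal)
t=2: [133, 179, 123, 128, 163, 151, 170, 177]  (not all equal)
t=3: [143, 166, 138, 140, 158, 152, 161, 165]  (not all equal)
t=4: [147, 159, 145, 146, 155, 152, 156, 158]  (not all equal)
t=5: [149, 155, 148, 149, 153, 152, 154, 155]  (not all equal)
t=6: [150, 153, 149, 150, 152, 151, 152, 153]  (not all equal)
t=7: [150, 152, 150, 150, 151, 151, 151, 152]  (not all equal)
t=8: [150, 151, 150, 150, 150, 150, 150, 151]  (not all equal)
t=9: [150, 150, 150, 150, 150, 150, 150, 150]  (all equal)

Answer: 9
Key observation: Synchronization is absorbing here: once all oscillators are equal they stay equal, and step 9 is the first all-equal step.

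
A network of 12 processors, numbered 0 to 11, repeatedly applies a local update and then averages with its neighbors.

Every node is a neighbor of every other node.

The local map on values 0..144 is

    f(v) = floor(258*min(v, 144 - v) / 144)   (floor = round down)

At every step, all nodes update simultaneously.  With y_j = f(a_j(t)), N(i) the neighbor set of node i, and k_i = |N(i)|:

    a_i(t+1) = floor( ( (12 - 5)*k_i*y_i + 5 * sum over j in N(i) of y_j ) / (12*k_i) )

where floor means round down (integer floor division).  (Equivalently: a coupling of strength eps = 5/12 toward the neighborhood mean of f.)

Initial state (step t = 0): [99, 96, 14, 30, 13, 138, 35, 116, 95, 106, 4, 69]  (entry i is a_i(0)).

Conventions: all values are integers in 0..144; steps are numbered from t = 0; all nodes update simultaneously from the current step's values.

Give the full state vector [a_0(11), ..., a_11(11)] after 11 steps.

Answer: [81, 83, 74, 87, 73, 68, 85, 87, 83, 83, 68, 87]

Derivation:
t=0: [99, 96, 14, 30, 13, 138, 35, 116, 95, 106, 4, 69]
t=1: [69, 72, 39, 54, 38, 30, 59, 52, 72, 62, 29, 92]
t=2: [109, 112, 80, 94, 79, 71, 99, 93, 112, 102, 70, 93]
t=3: [74, 72, 103, 89, 104, 110, 84, 90, 72, 81, 109, 90]
t=4: [112, 114, 83, 97, 82, 76, 102, 96, 114, 104, 77, 96]
t=5: [69, 67, 98, 84, 99, 104, 79, 85, 67, 77, 104, 85]
t=6: [113, 111, 90, 104, 89, 84, 109, 103, 111, 111, 84, 103]
t=7: [64, 66, 87, 73, 88, 93, 68, 74, 66, 66, 93, 74]
t=8: [113, 115, 106, 120, 105, 100, 117, 119, 115, 115, 100, 119]
t=9: [55, 53, 62, 49, 63, 68, 51, 49, 53, 53, 68, 49]
t=10: [98, 96, 105, 92, 106, 111, 94, 92, 96, 96, 111, 92]
t=11: [81, 83, 74, 87, 73, 68, 85, 87, 83, 83, 68, 87]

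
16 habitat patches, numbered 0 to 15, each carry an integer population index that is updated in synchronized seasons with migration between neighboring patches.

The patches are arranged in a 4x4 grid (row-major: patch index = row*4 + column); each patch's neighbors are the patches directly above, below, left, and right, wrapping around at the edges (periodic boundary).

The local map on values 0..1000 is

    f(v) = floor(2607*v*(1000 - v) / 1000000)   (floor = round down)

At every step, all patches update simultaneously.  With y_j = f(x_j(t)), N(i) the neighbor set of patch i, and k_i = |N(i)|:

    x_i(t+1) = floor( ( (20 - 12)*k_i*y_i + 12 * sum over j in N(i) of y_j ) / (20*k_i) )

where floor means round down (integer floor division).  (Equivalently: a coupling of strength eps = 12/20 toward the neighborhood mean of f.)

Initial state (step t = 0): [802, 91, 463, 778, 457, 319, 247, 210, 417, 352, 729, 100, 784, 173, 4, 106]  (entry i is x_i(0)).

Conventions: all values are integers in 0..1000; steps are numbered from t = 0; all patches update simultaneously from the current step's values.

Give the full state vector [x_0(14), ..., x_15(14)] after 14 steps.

Simulating step by step:
t=0: [802, 91, 463, 778, 457, 319, 247, 210, 417, 352, 729, 100, 784, 173, 4, 106]
t=1: [428, 385, 433, 441, 565, 517, 517, 444, 540, 550, 404, 367, 426, 337, 271, 269]
t=2: [635, 623, 619, 621, 642, 642, 644, 637, 637, 633, 613, 606, 611, 594, 560, 564]
t=3: [608, 611, 615, 614, 600, 601, 603, 605, 607, 609, 617, 618, 618, 622, 631, 630]
t=4: [619, 618, 616, 617, 623, 623, 621, 621, 619, 619, 616, 616, 615, 613, 610, 610]
t=5: [614, 615, 616, 615, 612, 612, 613, 613, 614, 614, 615, 615, 616, 617, 618, 618]
t=6: [617, 617, 616, 616, 618, 618, 617, 617, 617, 617, 616, 616, 616, 616, 615, 615]
t=7: [615, 615, 616, 616, 615, 615, 615, 615, 615, 615, 616, 616, 616, 616, 616, 616]
t=8: [616, 616, 616, 616, 617, 617, 616, 616, 616, 616, 616, 616, 616, 616, 616, 616]
t=9: [616, 616, 616, 616, 616, 616, 616, 616, 616, 616, 616, 616, 616, 616, 616, 616]
t=10: [616, 616, 616, 616, 616, 616, 616, 616, 616, 616, 616, 616, 616, 616, 616, 616]
t=11: [616, 616, 616, 616, 616, 616, 616, 616, 616, 616, 616, 616, 616, 616, 616, 616]
t=12: [616, 616, 616, 616, 616, 616, 616, 616, 616, 616, 616, 616, 616, 616, 616, 616]
t=13: [616, 616, 616, 616, 616, 616, 616, 616, 616, 616, 616, 616, 616, 616, 616, 616]
t=14: [616, 616, 616, 616, 616, 616, 616, 616, 616, 616, 616, 616, 616, 616, 616, 616]

Answer: [616, 616, 616, 616, 616, 616, 616, 616, 616, 616, 616, 616, 616, 616, 616, 616]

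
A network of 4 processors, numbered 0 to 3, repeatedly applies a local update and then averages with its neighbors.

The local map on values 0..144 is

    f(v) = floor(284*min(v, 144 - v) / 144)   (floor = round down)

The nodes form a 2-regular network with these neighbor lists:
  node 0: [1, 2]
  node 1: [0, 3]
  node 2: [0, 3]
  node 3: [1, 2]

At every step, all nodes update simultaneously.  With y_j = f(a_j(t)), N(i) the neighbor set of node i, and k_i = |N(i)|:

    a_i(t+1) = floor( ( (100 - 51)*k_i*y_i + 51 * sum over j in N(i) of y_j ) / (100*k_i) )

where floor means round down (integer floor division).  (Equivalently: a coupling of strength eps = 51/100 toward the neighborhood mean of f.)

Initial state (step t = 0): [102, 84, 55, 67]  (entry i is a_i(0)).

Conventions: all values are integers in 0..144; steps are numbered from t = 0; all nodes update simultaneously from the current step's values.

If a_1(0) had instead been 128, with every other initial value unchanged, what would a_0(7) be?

Answer: a_0(7) = 62
Key observation: This trace re-runs the system from the modified initial state.

Derivation:
t=0: [102, 128, 55, 67]
t=1: [75, 69, 107, 100]
t=2: [119, 123, 91, 95]
t=3: [60, 57, 87, 84]
t=4: [114, 115, 115, 114]
t=5: [57, 58, 58, 57]
t=6: [113, 112, 112, 113]
t=7: [62, 61, 61, 62]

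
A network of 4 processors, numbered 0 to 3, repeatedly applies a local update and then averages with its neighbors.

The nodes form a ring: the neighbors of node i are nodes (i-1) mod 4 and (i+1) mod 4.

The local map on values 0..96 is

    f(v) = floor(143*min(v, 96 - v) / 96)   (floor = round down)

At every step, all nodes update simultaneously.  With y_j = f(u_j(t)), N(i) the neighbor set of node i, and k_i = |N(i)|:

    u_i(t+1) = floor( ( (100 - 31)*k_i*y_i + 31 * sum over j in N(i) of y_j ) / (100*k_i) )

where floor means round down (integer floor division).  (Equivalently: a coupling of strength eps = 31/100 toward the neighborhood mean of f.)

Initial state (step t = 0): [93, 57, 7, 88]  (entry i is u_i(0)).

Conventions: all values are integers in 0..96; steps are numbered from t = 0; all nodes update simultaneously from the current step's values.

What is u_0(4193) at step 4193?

Answer: u_0(4193) = 41
Key observation: The state at step 18, [61, 61, 61, 61], reappears at step 24: the system is in a cycle of period 6 from step 18 on.  Therefore the state at step 4193 equals the state at step 18 + ((4193 - 18) mod 6) = 23, which is [41, 41, 41, 41].

Derivation:
t=0: [93, 57, 7, 88]
t=1: [13, 42, 17, 9]
t=2: [24, 49, 28, 15]
t=3: [38, 60, 42, 26]
t=4: [52, 54, 56, 44]
t=5: [64, 62, 60, 64]
t=6: [47, 50, 51, 47]
t=7: [69, 68, 67, 69]
t=8: [40, 41, 42, 40]
t=9: [59, 60, 61, 59]
t=10: [54, 53, 52, 54]
t=11: [62, 63, 64, 62]
t=12: [49, 48, 47, 49]
t=13: [70, 70, 70, 70]
t=14: [38, 38, 38, 38]
t=15: [56, 56, 56, 56]
t=16: [59, 59, 59, 59]
t=17: [55, 55, 55, 55]
t=18: [61, 61, 61, 61]
t=19: [52, 52, 52, 52]
t=20: [65, 65, 65, 65]
t=21: [46, 46, 46, 46]
t=22: [68, 68, 68, 68]
t=23: [41, 41, 41, 41]
t=24: [61, 61, 61, 61]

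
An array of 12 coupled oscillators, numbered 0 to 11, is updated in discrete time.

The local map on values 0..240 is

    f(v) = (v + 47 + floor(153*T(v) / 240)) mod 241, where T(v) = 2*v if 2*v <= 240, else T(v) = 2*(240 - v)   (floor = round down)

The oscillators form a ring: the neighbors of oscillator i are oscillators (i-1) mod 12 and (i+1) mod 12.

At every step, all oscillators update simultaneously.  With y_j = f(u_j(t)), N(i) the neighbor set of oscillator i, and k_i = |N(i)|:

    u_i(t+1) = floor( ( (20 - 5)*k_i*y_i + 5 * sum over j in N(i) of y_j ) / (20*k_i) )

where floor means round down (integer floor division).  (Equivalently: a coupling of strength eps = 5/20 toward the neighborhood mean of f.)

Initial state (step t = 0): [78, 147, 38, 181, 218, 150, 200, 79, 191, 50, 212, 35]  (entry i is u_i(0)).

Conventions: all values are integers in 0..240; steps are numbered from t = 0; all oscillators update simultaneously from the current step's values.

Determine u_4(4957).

Simulating step by step:
t=0: [78, 147, 38, 181, 218, 150, 200, 79, 191, 50, 212, 35]
t=1: [192, 97, 116, 69, 55, 66, 79, 184, 92, 134, 75, 129]
t=2: [57, 35, 80, 182, 179, 197, 201, 75, 28, 85, 181, 91]
t=3: [149, 145, 195, 82, 61, 57, 76, 183, 139, 201, 78, 39]
t=4: [79, 70, 81, 205, 189, 182, 193, 82, 69, 79, 191, 138]
t=5: [204, 211, 205, 77, 59, 60, 80, 207, 209, 202, 81, 91]
t=6: [49, 53, 75, 196, 186, 188, 201, 76, 54, 77, 181, 45]
t=7: [158, 172, 190, 78, 59, 59, 76, 192, 181, 195, 92, 139]
t=8: [68, 63, 80, 198, 186, 185, 194, 79, 61, 53, 27, 65]
t=9: [198, 196, 202, 78, 59, 60, 79, 199, 187, 161, 126, 184]
t=10: [57, 57, 77, 197, 186, 188, 199, 78, 60, 67, 73, 62]
t=11: [177, 181, 195, 78, 59, 59, 78, 198, 190, 198, 208, 189]
t=12: [62, 61, 79, 197, 186, 186, 197, 78, 58, 56, 55, 59]
t=13: [186, 190, 199, 78, 59, 59, 78, 197, 183, 174, 173, 180]
t=14: [60, 58, 78, 197, 186, 186, 197, 78, 60, 63, 63, 62]
t=15: [183, 184, 197, 78, 59, 59, 78, 198, 189, 189, 189, 187]
t=16: [60, 60, 78, 197, 186, 186, 197, 78, 59, 60, 60, 60]
t=17: [183, 188, 198, 78, 59, 59, 78, 197, 186, 182, 183, 183]
t=18: [60, 59, 78, 197, 186, 186, 197, 78, 59, 60, 61, 61]
t=19: [183, 186, 197, 78, 59, 59, 78, 197, 186, 183, 184, 184]
t=20: [60, 59, 78, 197, 186, 186, 197, 78, 59, 60, 61, 61]

Answer: u_4(4957) = 59
Key observation: The state at step 18, [60, 59, 78, 197, 186, 186, 197, 78, 59, 60, 61, 61], reappears at step 20: the system is in a cycle of period 2 from step 18 on.  Therefore the state at step 4957 equals the state at step 18 + ((4957 - 18) mod 2) = 19, which is [183, 186, 197, 78, 59, 59, 78, 197, 186, 183, 184, 184].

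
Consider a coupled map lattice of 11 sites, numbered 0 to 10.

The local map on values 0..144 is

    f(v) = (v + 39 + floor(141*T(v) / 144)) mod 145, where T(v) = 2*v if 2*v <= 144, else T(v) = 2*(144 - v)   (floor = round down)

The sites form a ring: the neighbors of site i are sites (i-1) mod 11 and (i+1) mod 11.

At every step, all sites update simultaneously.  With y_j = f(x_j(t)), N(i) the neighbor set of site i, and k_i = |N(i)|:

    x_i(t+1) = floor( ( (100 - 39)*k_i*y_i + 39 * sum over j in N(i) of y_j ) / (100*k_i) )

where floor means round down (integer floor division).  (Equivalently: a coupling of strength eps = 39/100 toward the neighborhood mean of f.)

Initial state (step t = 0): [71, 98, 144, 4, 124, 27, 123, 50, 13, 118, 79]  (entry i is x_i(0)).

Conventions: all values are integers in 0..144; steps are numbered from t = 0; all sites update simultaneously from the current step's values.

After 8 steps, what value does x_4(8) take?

Answer: x_4(8) = 100

Derivation:
t=0: [71, 98, 144, 4, 124, 27, 123, 50, 13, 118, 79]
t=1: [98, 77, 48, 49, 67, 94, 66, 51, 67, 72, 93]
t=2: [86, 85, 49, 48, 80, 87, 79, 62, 85, 99, 89]
t=3: [92, 82, 48, 48, 85, 94, 93, 84, 88, 85, 88]
t=4: [89, 83, 47, 47, 80, 86, 87, 92, 92, 92, 90]
t=5: [90, 82, 45, 45, 84, 93, 91, 87, 87, 87, 88]
t=6: [90, 81, 40, 40, 79, 88, 88, 91, 92, 91, 90]
t=7: [90, 79, 28, 29, 81, 92, 90, 88, 87, 88, 88]
t=8: [91, 101, 117, 118, 100, 89, 89, 90, 91, 91, 90]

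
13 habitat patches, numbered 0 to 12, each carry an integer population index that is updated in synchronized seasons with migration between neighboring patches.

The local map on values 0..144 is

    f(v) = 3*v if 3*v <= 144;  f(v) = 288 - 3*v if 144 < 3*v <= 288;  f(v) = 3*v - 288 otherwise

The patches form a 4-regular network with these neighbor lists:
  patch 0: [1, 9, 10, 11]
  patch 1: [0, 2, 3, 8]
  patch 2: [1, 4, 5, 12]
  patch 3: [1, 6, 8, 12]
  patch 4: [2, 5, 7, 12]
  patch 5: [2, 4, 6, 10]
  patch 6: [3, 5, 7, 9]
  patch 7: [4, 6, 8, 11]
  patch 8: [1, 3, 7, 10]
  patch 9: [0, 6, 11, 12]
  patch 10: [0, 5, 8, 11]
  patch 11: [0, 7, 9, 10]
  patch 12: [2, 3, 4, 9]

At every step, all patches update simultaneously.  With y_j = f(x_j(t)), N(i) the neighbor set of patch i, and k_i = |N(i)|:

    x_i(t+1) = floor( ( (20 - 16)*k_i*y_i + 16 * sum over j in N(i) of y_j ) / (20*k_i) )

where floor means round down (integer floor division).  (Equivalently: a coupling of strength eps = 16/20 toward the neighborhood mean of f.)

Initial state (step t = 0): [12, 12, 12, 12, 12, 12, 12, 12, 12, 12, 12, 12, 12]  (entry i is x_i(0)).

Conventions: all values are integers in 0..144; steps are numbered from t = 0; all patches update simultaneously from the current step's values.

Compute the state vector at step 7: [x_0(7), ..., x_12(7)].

Simulating step by step:
t=0: [12, 12, 12, 12, 12, 12, 12, 12, 12, 12, 12, 12, 12]
t=1: [36, 36, 36, 36, 36, 36, 36, 36, 36, 36, 36, 36, 36]
t=2: [108, 108, 108, 108, 108, 108, 108, 108, 108, 108, 108, 108, 108]
t=3: [36, 36, 36, 36, 36, 36, 36, 36, 36, 36, 36, 36, 36]
t=4: [108, 108, 108, 108, 108, 108, 108, 108, 108, 108, 108, 108, 108]
t=5: [36, 36, 36, 36, 36, 36, 36, 36, 36, 36, 36, 36, 36]
t=6: [108, 108, 108, 108, 108, 108, 108, 108, 108, 108, 108, 108, 108]
t=7: [36, 36, 36, 36, 36, 36, 36, 36, 36, 36, 36, 36, 36]

Answer: [36, 36, 36, 36, 36, 36, 36, 36, 36, 36, 36, 36, 36]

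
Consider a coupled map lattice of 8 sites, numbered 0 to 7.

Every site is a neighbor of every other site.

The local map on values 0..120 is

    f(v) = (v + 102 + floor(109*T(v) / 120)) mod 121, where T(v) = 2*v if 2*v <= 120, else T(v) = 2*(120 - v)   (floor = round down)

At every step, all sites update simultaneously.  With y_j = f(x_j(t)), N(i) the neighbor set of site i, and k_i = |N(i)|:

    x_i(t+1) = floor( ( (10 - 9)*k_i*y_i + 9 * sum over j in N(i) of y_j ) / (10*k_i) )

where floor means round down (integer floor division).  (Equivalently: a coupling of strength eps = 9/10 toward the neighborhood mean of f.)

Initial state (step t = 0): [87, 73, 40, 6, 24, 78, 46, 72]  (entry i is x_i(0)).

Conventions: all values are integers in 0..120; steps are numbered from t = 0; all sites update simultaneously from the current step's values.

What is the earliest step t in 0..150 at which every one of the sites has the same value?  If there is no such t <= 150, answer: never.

Simulating step by step:
t=0: [87, 73, 40, 6, 24, 78, 46, 72]  (not all equal)
t=1: [54, 54, 52, 51, 53, 54, 51, 54]  (not all equal)
t=2: [8, 8, 8, 8, 8, 8, 8, 8]  (all equal)

Answer: 2
Key observation: Synchronization is absorbing here: once all sites are equal they stay equal, and step 2 is the first all-equal step.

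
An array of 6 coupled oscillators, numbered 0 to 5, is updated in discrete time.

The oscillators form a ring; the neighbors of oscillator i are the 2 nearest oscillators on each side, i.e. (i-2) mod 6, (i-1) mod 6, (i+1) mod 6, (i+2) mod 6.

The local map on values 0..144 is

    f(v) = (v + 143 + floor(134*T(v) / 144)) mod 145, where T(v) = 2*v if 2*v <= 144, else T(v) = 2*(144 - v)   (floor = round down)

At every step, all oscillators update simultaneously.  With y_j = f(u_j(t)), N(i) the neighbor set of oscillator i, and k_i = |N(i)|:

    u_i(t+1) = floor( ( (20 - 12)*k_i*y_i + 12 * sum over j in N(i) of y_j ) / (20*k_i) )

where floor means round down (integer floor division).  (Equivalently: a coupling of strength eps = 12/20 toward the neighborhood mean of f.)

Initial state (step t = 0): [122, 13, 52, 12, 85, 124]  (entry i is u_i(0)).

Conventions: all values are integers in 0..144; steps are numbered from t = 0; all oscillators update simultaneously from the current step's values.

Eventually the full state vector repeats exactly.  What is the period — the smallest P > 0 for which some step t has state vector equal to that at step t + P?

Answer: 12
Key observation: The state at step 13, [56, 56, 56, 56, 56, 56], reappears at step 25 — and no state repeats earlier — so the cycle the system enters has period 12.

Derivation:
t=0: [122, 13, 52, 12, 85, 124]
t=1: [20, 23, 19, 27, 28, 24]
t=2: [60, 62, 61, 68, 68, 67]
t=3: [31, 33, 33, 41, 40, 39]
t=4: [95, 97, 97, 106, 105, 104]
t=5: [35, 35, 35, 31, 32, 32]
t=6: [95, 94, 94, 90, 91, 91]
t=7: [40, 40, 40, 41, 41, 41]
t=8: [112, 112, 112, 114, 114, 114]
t=9: [23, 23, 23, 22, 22, 22]
t=10: [62, 62, 62, 60, 60, 60]
t=11: [28, 28, 28, 25, 25, 25]
t=12: [75, 75, 75, 71, 71, 71]
t=13: [56, 56, 56, 56, 56, 56]
t=14: [13, 13, 13, 13, 13, 13]
t=15: [35, 35, 35, 35, 35, 35]
t=16: [98, 98, 98, 98, 98, 98]
t=17: [36, 36, 36, 36, 36, 36]
t=18: [101, 101, 101, 101, 101, 101]
t=19: [34, 34, 34, 34, 34, 34]
t=20: [95, 95, 95, 95, 95, 95]
t=21: [39, 39, 39, 39, 39, 39]
t=22: [109, 109, 109, 109, 109, 109]
t=23: [27, 27, 27, 27, 27, 27]
t=24: [75, 75, 75, 75, 75, 75]
t=25: [56, 56, 56, 56, 56, 56]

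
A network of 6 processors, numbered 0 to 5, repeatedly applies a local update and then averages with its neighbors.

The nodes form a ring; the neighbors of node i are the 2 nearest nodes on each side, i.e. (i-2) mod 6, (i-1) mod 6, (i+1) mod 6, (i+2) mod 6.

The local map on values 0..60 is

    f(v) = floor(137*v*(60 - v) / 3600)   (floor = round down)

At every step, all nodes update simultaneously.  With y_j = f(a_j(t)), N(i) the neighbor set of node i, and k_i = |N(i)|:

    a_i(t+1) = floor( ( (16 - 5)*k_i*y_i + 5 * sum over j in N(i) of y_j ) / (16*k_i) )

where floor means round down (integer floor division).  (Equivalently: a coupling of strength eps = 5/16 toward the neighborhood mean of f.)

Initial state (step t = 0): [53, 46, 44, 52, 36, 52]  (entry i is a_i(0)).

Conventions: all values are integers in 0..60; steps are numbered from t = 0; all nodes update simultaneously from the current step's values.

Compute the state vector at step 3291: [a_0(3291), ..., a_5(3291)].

Answer: [33, 33, 33, 33, 33, 33]
Key observation: The state at step 4, [33, 33, 33, 33, 33, 33], reappears at step 5: the system is in a cycle of period 1 from step 4 on.  Therefore the state at step 3291 equals the state at step 4 + ((3291 - 4) mod 1) = 4, which is [33, 33, 33, 33, 33, 33].

Derivation:
t=0: [53, 46, 44, 52, 36, 52]
t=1: [17, 21, 24, 17, 27, 16]
t=2: [28, 30, 31, 28, 31, 27]
t=3: [33, 33, 34, 33, 33, 33]
t=4: [33, 33, 33, 33, 33, 33]
t=5: [33, 33, 33, 33, 33, 33]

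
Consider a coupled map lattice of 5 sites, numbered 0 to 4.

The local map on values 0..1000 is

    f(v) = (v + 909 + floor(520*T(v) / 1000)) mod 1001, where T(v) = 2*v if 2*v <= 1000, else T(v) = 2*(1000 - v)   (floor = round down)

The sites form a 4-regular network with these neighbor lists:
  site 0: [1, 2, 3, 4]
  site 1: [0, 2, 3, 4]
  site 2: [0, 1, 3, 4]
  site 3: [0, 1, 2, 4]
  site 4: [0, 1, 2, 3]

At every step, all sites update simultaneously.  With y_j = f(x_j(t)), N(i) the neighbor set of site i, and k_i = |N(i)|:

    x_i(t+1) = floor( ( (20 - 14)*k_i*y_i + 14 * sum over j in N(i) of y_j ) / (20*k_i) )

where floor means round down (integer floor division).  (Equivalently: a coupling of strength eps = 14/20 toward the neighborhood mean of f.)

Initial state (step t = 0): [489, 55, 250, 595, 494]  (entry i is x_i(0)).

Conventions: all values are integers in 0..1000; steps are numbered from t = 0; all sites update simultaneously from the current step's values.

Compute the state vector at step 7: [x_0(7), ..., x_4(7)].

Simulating step by step:
t=0: [489, 55, 250, 595, 494]
t=1: [669, 559, 609, 672, 671]
t=2: [922, 922, 922, 922, 922]
t=3: [911, 911, 911, 911, 911]
t=4: [911, 911, 911, 911, 911]
t=5: [911, 911, 911, 911, 911]
t=6: [911, 911, 911, 911, 911]
t=7: [911, 911, 911, 911, 911]

Answer: [911, 911, 911, 911, 911]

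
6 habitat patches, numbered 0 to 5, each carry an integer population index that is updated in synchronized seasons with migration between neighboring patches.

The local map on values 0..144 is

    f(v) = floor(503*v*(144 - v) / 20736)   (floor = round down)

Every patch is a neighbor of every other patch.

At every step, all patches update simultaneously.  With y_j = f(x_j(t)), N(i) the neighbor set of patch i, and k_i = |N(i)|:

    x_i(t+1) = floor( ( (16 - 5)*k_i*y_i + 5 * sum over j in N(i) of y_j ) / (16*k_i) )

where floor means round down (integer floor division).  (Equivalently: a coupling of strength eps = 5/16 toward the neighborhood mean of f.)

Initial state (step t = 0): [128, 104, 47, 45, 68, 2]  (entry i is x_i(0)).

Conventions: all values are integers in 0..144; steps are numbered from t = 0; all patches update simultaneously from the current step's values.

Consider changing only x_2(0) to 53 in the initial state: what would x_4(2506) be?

Simulating step by step:
t=0: [128, 104, 53, 45, 68, 2]
t=1: [62, 94, 104, 99, 109, 35]
t=2: [116, 110, 101, 106, 96, 96]
t=3: [85, 93, 102, 97, 106, 106]
t=4: [115, 112, 104, 108, 100, 100]
t=5: [85, 89, 98, 94, 102, 102]
t=6: [117, 115, 109, 113, 106, 106]
t=7: [80, 82, 90, 85, 93, 93]
t=8: [122, 121, 117, 120, 116, 116]
t=9: [67, 68, 74, 70, 75, 75]
t=10: [125, 125, 125, 125, 125, 125]
t=11: [57, 57, 57, 57, 57, 57]
t=12: [120, 120, 120, 120, 120, 120]
t=13: [69, 69, 69, 69, 69, 69]
t=14: [125, 125, 125, 125, 125, 125]

Answer: x_4(2506) = 125
Key observation: The state at step 10, [125, 125, 125, 125, 125, 125], reappears at step 14: the system is in a cycle of period 4 from step 10 on.  Therefore the state at step 2506 equals the state at step 10 + ((2506 - 10) mod 4) = 10, which is [125, 125, 125, 125, 125, 125].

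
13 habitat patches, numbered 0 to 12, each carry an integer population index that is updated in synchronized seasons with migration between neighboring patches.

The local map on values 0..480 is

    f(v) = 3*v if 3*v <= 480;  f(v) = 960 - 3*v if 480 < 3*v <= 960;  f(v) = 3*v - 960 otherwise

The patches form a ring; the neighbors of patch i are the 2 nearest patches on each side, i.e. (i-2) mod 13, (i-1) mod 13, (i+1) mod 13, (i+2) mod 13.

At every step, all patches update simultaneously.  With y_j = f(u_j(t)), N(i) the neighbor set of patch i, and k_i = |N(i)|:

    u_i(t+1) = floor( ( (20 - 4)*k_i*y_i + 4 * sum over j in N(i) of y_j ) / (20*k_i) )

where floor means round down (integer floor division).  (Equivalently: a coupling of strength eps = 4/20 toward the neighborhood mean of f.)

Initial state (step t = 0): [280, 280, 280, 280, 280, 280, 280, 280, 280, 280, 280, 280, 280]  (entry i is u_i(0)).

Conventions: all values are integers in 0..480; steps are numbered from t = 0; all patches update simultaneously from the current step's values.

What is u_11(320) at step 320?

Answer: u_11(320) = 360
Key observation: The state at step 1, [120, 120, 120, 120, 120, 120, 120, 120, 120, 120, 120, 120, 120], reappears at step 3: the system is in a cycle of period 2 from step 1 on.  Therefore the state at step 320 equals the state at step 1 + ((320 - 1) mod 2) = 2, which is [360, 360, 360, 360, 360, 360, 360, 360, 360, 360, 360, 360, 360].

Derivation:
t=0: [280, 280, 280, 280, 280, 280, 280, 280, 280, 280, 280, 280, 280]
t=1: [120, 120, 120, 120, 120, 120, 120, 120, 120, 120, 120, 120, 120]
t=2: [360, 360, 360, 360, 360, 360, 360, 360, 360, 360, 360, 360, 360]
t=3: [120, 120, 120, 120, 120, 120, 120, 120, 120, 120, 120, 120, 120]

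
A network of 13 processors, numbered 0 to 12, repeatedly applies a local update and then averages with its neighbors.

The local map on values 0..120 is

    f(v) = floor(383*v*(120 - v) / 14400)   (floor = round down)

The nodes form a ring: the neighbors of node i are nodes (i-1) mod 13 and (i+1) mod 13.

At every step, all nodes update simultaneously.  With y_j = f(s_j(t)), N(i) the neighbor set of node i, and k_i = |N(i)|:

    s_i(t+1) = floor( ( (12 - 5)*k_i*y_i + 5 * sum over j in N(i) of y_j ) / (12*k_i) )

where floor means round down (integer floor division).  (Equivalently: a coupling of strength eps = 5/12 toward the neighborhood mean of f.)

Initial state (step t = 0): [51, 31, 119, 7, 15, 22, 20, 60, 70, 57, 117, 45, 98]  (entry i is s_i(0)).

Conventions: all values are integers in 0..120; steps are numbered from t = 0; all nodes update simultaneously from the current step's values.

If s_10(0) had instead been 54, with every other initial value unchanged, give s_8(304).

Answer: s_8(304) = 63
Key observation: The state at step 23, [95, 95, 95, 95, 95, 95, 95, 95, 95, 95, 95, 95, 95], reappears at step 25: the system is in a cycle of period 2 from step 23 on.  Therefore the state at step 304 equals the state at step 23 + ((304 - 23) mod 2) = 24, which is [63, 63, 63, 63, 63, 63, 63, 63, 63, 63, 63, 63, 63].

Derivation:
t=0: [51, 31, 119, 7, 15, 22, 20, 60, 70, 57, 54, 45, 98]
t=1: [81, 62, 21, 21, 40, 52, 62, 85, 93, 94, 93, 83, 71]
t=2: [87, 84, 63, 61, 80, 92, 91, 79, 68, 65, 68, 80, 88]
t=3: [76, 82, 91, 92, 83, 71, 72, 84, 92, 94, 92, 84, 76]
t=4: [86, 80, 72, 71, 80, 89, 88, 79, 69, 66, 69, 79, 86]
t=5: [78, 84, 89, 90, 83, 75, 76, 84, 91, 93, 91, 85, 78]
t=6: [85, 80, 74, 73, 80, 87, 86, 79, 71, 67, 71, 78, 85]
t=7: [80, 84, 89, 89, 84, 78, 78, 85, 91, 93, 91, 86, 80]
t=8: [83, 79, 74, 74, 80, 85, 85, 78, 71, 67, 70, 77, 83]
t=9: [82, 85, 89, 88, 84, 80, 80, 86, 91, 93, 92, 87, 82]
t=10: [81, 78, 74, 75, 79, 83, 83, 77, 70, 67, 69, 75, 80]
t=11: [84, 87, 89, 88, 85, 82, 82, 87, 92, 93, 92, 89, 85]
t=12: [78, 76, 73, 74, 78, 81, 80, 75, 69, 66, 68, 73, 77]
t=13: [87, 88, 90, 89, 87, 84, 85, 89, 92, 93, 93, 91, 88]
t=14: [75, 73, 72, 73, 76, 78, 77, 73, 68, 66, 66, 70, 73]
t=15: [89, 90, 91, 90, 88, 87, 88, 91, 93, 94, 93, 92, 91]
t=16: [71, 71, 70, 71, 73, 75, 73, 70, 66, 65, 66, 68, 70]
t=17: [92, 92, 92, 92, 90, 89, 91, 92, 94, 94, 94, 93, 93]
t=18: [67, 68, 68, 68, 70, 71, 70, 67, 65, 65, 65, 65, 66]
t=19: [94, 94, 94, 93, 93, 92, 93, 94, 94, 95, 95, 94, 94]
t=20: [65, 65, 65, 65, 66, 67, 66, 65, 64, 63, 63, 64, 65]
t=21: [95, 95, 95, 94, 94, 94, 94, 94, 95, 95, 95, 95, 95]
t=22: [63, 63, 63, 64, 65, 65, 65, 64, 63, 63, 63, 63, 63]
t=23: [95, 95, 95, 95, 95, 95, 95, 95, 95, 95, 95, 95, 95]
t=24: [63, 63, 63, 63, 63, 63, 63, 63, 63, 63, 63, 63, 63]
t=25: [95, 95, 95, 95, 95, 95, 95, 95, 95, 95, 95, 95, 95]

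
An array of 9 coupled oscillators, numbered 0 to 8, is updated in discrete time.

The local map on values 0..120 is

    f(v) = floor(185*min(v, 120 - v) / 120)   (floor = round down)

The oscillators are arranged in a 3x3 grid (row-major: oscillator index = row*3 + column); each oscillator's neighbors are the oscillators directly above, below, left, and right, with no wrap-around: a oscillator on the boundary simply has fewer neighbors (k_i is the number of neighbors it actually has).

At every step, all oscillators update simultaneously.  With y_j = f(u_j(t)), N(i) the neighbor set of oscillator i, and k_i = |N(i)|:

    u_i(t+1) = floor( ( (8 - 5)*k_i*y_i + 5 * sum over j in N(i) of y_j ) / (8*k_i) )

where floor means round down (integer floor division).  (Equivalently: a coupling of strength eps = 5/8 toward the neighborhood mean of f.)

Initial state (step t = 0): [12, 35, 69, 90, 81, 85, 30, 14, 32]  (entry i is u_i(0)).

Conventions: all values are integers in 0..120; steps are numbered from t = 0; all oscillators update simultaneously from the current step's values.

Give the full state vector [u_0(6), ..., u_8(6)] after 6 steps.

Answer: [65, 75, 85, 57, 68, 78, 53, 59, 69]

Derivation:
t=0: [12, 35, 69, 90, 81, 85, 30, 14, 32]
t=1: [37, 52, 62, 43, 49, 58, 38, 40, 41]
t=2: [67, 76, 86, 64, 74, 80, 61, 63, 70]
t=3: [78, 67, 59, 82, 73, 64, 87, 82, 75]
t=4: [67, 77, 85, 60, 71, 80, 55, 61, 70]
t=5: [79, 68, 59, 84, 76, 65, 88, 82, 76]
t=6: [65, 75, 85, 57, 68, 78, 53, 59, 69]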